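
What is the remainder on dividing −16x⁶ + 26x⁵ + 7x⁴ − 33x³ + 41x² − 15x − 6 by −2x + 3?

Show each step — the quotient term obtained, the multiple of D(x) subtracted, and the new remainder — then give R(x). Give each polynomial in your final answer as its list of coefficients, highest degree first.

R = [3]

Step 1: lead(−16x⁶ + 26x⁵ + 7x⁴ − 33x³ + 41x² − 15x − 6) ÷ lead(D) = −16x⁶ ÷ −2x = 8x⁵. Subtract (8x⁵)·D = −16x⁶ + 24x⁵. Remainder: 2x⁵ + 7x⁴ − 33x³ + 41x² − 15x − 6.
Step 2: lead(2x⁵ + 7x⁴ − 33x³ + 41x² − 15x − 6) ÷ lead(D) = 2x⁵ ÷ −2x = −x⁴. Subtract (−x⁴)·D = 2x⁵ − 3x⁴. Remainder: 10x⁴ − 33x³ + 41x² − 15x − 6.
Step 3: lead(10x⁴ − 33x³ + 41x² − 15x − 6) ÷ lead(D) = 10x⁴ ÷ −2x = −5x³. Subtract (−5x³)·D = 10x⁴ − 15x³. Remainder: −18x³ + 41x² − 15x − 6.
Step 4: lead(−18x³ + 41x² − 15x − 6) ÷ lead(D) = −18x³ ÷ −2x = 9x². Subtract (9x²)·D = −18x³ + 27x². Remainder: 14x² − 15x − 6.
Step 5: lead(14x² − 15x − 6) ÷ lead(D) = 14x² ÷ −2x = −7x. Subtract (−7x)·D = 14x² − 21x. Remainder: 6x − 6.
Step 6: lead(6x − 6) ÷ lead(D) = 6x ÷ −2x = −3. Subtract (−3)·D = 6x − 9. Remainder: 3.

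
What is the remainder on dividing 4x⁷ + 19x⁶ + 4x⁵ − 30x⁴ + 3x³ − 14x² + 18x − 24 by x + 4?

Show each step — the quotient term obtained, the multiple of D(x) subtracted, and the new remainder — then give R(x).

Step 1: lead(4x⁷ + 19x⁶ + 4x⁵ − 30x⁴ + 3x³ − 14x² + 18x − 24) ÷ lead(D) = 4x⁷ ÷ x = 4x⁶. Subtract (4x⁶)·D = 4x⁷ + 16x⁶. Remainder: 3x⁶ + 4x⁵ − 30x⁴ + 3x³ − 14x² + 18x − 24.
Step 2: lead(3x⁶ + 4x⁵ − 30x⁴ + 3x³ − 14x² + 18x − 24) ÷ lead(D) = 3x⁶ ÷ x = 3x⁵. Subtract (3x⁵)·D = 3x⁶ + 12x⁵. Remainder: −8x⁵ − 30x⁴ + 3x³ − 14x² + 18x − 24.
Step 3: lead(−8x⁵ − 30x⁴ + 3x³ − 14x² + 18x − 24) ÷ lead(D) = −8x⁵ ÷ x = −8x⁴. Subtract (−8x⁴)·D = −8x⁵ − 32x⁴. Remainder: 2x⁴ + 3x³ − 14x² + 18x − 24.
Step 4: lead(2x⁴ + 3x³ − 14x² + 18x − 24) ÷ lead(D) = 2x⁴ ÷ x = 2x³. Subtract (2x³)·D = 2x⁴ + 8x³. Remainder: −5x³ − 14x² + 18x − 24.
Step 5: lead(−5x³ − 14x² + 18x − 24) ÷ lead(D) = −5x³ ÷ x = −5x². Subtract (−5x²)·D = −5x³ − 20x². Remainder: 6x² + 18x − 24.
Step 6: lead(6x² + 18x − 24) ÷ lead(D) = 6x² ÷ x = 6x. Subtract (6x)·D = 6x² + 24x. Remainder: −6x − 24.
Step 7: lead(−6x − 24) ÷ lead(D) = −6x ÷ x = −6. Subtract (−6)·D = −6x − 24. Remainder: 0.

R(x) = 0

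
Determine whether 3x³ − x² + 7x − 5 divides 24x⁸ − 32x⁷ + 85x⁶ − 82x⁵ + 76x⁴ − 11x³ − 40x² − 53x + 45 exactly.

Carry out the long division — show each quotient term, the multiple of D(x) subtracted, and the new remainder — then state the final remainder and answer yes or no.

R(x) = 0, so D(x) is a factor of P(x). yes

Step 1: lead(24x⁸ − 32x⁷ + 85x⁶ − 82x⁵ + 76x⁴ − 11x³ − 40x² − 53x + 45) ÷ lead(D) = 24x⁸ ÷ 3x³ = 8x⁵. Subtract (8x⁵)·D = 24x⁸ − 8x⁷ + 56x⁶ − 40x⁵. Remainder: −24x⁷ + 29x⁶ − 42x⁵ + 76x⁴ − 11x³ − 40x² − 53x + 45.
Step 2: lead(−24x⁷ + 29x⁶ − 42x⁵ + 76x⁴ − 11x³ − 40x² − 53x + 45) ÷ lead(D) = −24x⁷ ÷ 3x³ = −8x⁴. Subtract (−8x⁴)·D = −24x⁷ + 8x⁶ − 56x⁵ + 40x⁴. Remainder: 21x⁶ + 14x⁵ + 36x⁴ − 11x³ − 40x² − 53x + 45.
Step 3: lead(21x⁶ + 14x⁵ + 36x⁴ − 11x³ − 40x² − 53x + 45) ÷ lead(D) = 21x⁶ ÷ 3x³ = 7x³. Subtract (7x³)·D = 21x⁶ − 7x⁵ + 49x⁴ − 35x³. Remainder: 21x⁵ − 13x⁴ + 24x³ − 40x² − 53x + 45.
Step 4: lead(21x⁵ − 13x⁴ + 24x³ − 40x² − 53x + 45) ÷ lead(D) = 21x⁵ ÷ 3x³ = 7x². Subtract (7x²)·D = 21x⁵ − 7x⁴ + 49x³ − 35x². Remainder: −6x⁴ − 25x³ − 5x² − 53x + 45.
Step 5: lead(−6x⁴ − 25x³ − 5x² − 53x + 45) ÷ lead(D) = −6x⁴ ÷ 3x³ = −2x. Subtract (−2x)·D = −6x⁴ + 2x³ − 14x² + 10x. Remainder: −27x³ + 9x² − 63x + 45.
Step 6: lead(−27x³ + 9x² − 63x + 45) ÷ lead(D) = −27x³ ÷ 3x³ = −9. Subtract (−9)·D = −27x³ + 9x² − 63x + 45. Remainder: 0.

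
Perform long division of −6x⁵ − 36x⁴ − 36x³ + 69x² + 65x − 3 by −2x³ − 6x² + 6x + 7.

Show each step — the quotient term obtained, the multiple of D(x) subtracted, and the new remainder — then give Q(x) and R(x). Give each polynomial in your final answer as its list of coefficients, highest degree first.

Step 1: lead(−6x⁵ − 36x⁴ − 36x³ + 69x² + 65x − 3) ÷ lead(D) = −6x⁵ ÷ −2x³ = 3x². Subtract (3x²)·D = −6x⁵ − 18x⁴ + 18x³ + 21x². Remainder: −18x⁴ − 54x³ + 48x² + 65x − 3.
Step 2: lead(−18x⁴ − 54x³ + 48x² + 65x − 3) ÷ lead(D) = −18x⁴ ÷ −2x³ = 9x. Subtract (9x)·D = −18x⁴ − 54x³ + 54x² + 63x. Remainder: −6x² + 2x − 3.

Q = [3, 9, 0]; R = [-6, 2, -3]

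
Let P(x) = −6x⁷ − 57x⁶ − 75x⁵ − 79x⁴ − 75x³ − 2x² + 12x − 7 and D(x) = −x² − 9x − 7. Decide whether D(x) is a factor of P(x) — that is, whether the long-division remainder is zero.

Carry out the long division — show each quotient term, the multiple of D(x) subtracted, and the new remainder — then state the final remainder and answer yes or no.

R(x) = 0, so D(x) is a factor of P(x). yes

Step 1: lead(−6x⁷ − 57x⁶ − 75x⁵ − 79x⁴ − 75x³ − 2x² + 12x − 7) ÷ lead(D) = −6x⁷ ÷ −x² = 6x⁵. Subtract (6x⁵)·D = −6x⁷ − 54x⁶ − 42x⁵. Remainder: −3x⁶ − 33x⁵ − 79x⁴ − 75x³ − 2x² + 12x − 7.
Step 2: lead(−3x⁶ − 33x⁵ − 79x⁴ − 75x³ − 2x² + 12x − 7) ÷ lead(D) = −3x⁶ ÷ −x² = 3x⁴. Subtract (3x⁴)·D = −3x⁶ − 27x⁵ − 21x⁴. Remainder: −6x⁵ − 58x⁴ − 75x³ − 2x² + 12x − 7.
Step 3: lead(−6x⁵ − 58x⁴ − 75x³ − 2x² + 12x − 7) ÷ lead(D) = −6x⁵ ÷ −x² = 6x³. Subtract (6x³)·D = −6x⁵ − 54x⁴ − 42x³. Remainder: −4x⁴ − 33x³ − 2x² + 12x − 7.
Step 4: lead(−4x⁴ − 33x³ − 2x² + 12x − 7) ÷ lead(D) = −4x⁴ ÷ −x² = 4x². Subtract (4x²)·D = −4x⁴ − 36x³ − 28x². Remainder: 3x³ + 26x² + 12x − 7.
Step 5: lead(3x³ + 26x² + 12x − 7) ÷ lead(D) = 3x³ ÷ −x² = −3x. Subtract (−3x)·D = 3x³ + 27x² + 21x. Remainder: −x² − 9x − 7.
Step 6: lead(−x² − 9x − 7) ÷ lead(D) = −x² ÷ −x² = 1. Subtract (1)·D = −x² − 9x − 7. Remainder: 0.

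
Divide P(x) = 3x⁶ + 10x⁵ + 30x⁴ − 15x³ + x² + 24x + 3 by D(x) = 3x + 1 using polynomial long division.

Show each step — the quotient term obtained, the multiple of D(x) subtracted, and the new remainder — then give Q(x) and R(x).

Q(x) = x⁵ + 3x⁴ + 9x³ − 8x² + 3x + 7; R(x) = −4

Step 1: lead(3x⁶ + 10x⁵ + 30x⁴ − 15x³ + x² + 24x + 3) ÷ lead(D) = 3x⁶ ÷ 3x = x⁵. Subtract (x⁵)·D = 3x⁶ + x⁵. Remainder: 9x⁵ + 30x⁴ − 15x³ + x² + 24x + 3.
Step 2: lead(9x⁵ + 30x⁴ − 15x³ + x² + 24x + 3) ÷ lead(D) = 9x⁵ ÷ 3x = 3x⁴. Subtract (3x⁴)·D = 9x⁵ + 3x⁴. Remainder: 27x⁴ − 15x³ + x² + 24x + 3.
Step 3: lead(27x⁴ − 15x³ + x² + 24x + 3) ÷ lead(D) = 27x⁴ ÷ 3x = 9x³. Subtract (9x³)·D = 27x⁴ + 9x³. Remainder: −24x³ + x² + 24x + 3.
Step 4: lead(−24x³ + x² + 24x + 3) ÷ lead(D) = −24x³ ÷ 3x = −8x². Subtract (−8x²)·D = −24x³ − 8x². Remainder: 9x² + 24x + 3.
Step 5: lead(9x² + 24x + 3) ÷ lead(D) = 9x² ÷ 3x = 3x. Subtract (3x)·D = 9x² + 3x. Remainder: 21x + 3.
Step 6: lead(21x + 3) ÷ lead(D) = 21x ÷ 3x = 7. Subtract (7)·D = 21x + 7. Remainder: −4.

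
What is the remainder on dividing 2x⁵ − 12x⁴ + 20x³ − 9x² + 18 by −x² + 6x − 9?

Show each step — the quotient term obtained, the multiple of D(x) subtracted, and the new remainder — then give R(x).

R(x) = −9

Step 1: lead(2x⁵ − 12x⁴ + 20x³ − 9x² + 18) ÷ lead(D) = 2x⁵ ÷ −x² = −2x³. Subtract (−2x³)·D = 2x⁵ − 12x⁴ + 18x³. Remainder: 2x³ − 9x² + 18.
Step 2: lead(2x³ − 9x² + 18) ÷ lead(D) = 2x³ ÷ −x² = −2x. Subtract (−2x)·D = 2x³ − 12x² + 18x. Remainder: 3x² − 18x + 18.
Step 3: lead(3x² − 18x + 18) ÷ lead(D) = 3x² ÷ −x² = −3. Subtract (−3)·D = 3x² − 18x + 27. Remainder: −9.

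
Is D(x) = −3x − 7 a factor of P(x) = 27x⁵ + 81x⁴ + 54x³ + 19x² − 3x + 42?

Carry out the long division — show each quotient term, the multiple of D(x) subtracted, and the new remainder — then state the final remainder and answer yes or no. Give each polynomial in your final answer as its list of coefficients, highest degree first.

Step 1: lead(27x⁵ + 81x⁴ + 54x³ + 19x² − 3x + 42) ÷ lead(D) = 27x⁵ ÷ −3x = −9x⁴. Subtract (−9x⁴)·D = 27x⁵ + 63x⁴. Remainder: 18x⁴ + 54x³ + 19x² − 3x + 42.
Step 2: lead(18x⁴ + 54x³ + 19x² − 3x + 42) ÷ lead(D) = 18x⁴ ÷ −3x = −6x³. Subtract (−6x³)·D = 18x⁴ + 42x³. Remainder: 12x³ + 19x² − 3x + 42.
Step 3: lead(12x³ + 19x² − 3x + 42) ÷ lead(D) = 12x³ ÷ −3x = −4x². Subtract (−4x²)·D = 12x³ + 28x². Remainder: −9x² − 3x + 42.
Step 4: lead(−9x² − 3x + 42) ÷ lead(D) = −9x² ÷ −3x = 3x. Subtract (3x)·D = −9x² − 21x. Remainder: 18x + 42.
Step 5: lead(18x + 42) ÷ lead(D) = 18x ÷ −3x = −6. Subtract (−6)·D = 18x + 42. Remainder: 0.

R = [0], so D(x) is a factor of P(x). yes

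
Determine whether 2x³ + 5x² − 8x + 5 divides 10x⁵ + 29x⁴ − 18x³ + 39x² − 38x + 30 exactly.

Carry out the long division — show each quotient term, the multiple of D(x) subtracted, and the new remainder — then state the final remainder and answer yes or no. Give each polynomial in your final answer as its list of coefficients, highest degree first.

R = [0], so D(x) is a factor of P(x). yes

Step 1: lead(10x⁵ + 29x⁴ − 18x³ + 39x² − 38x + 30) ÷ lead(D) = 10x⁵ ÷ 2x³ = 5x². Subtract (5x²)·D = 10x⁵ + 25x⁴ − 40x³ + 25x². Remainder: 4x⁴ + 22x³ + 14x² − 38x + 30.
Step 2: lead(4x⁴ + 22x³ + 14x² − 38x + 30) ÷ lead(D) = 4x⁴ ÷ 2x³ = 2x. Subtract (2x)·D = 4x⁴ + 10x³ − 16x² + 10x. Remainder: 12x³ + 30x² − 48x + 30.
Step 3: lead(12x³ + 30x² − 48x + 30) ÷ lead(D) = 12x³ ÷ 2x³ = 6. Subtract (6)·D = 12x³ + 30x² − 48x + 30. Remainder: 0.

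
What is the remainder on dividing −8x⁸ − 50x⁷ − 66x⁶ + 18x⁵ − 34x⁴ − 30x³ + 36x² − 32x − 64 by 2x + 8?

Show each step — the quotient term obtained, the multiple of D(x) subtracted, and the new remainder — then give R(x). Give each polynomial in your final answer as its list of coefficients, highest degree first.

Step 1: lead(−8x⁸ − 50x⁷ − 66x⁶ + 18x⁵ − 34x⁴ − 30x³ + 36x² − 32x − 64) ÷ lead(D) = −8x⁸ ÷ 2x = −4x⁷. Subtract (−4x⁷)·D = −8x⁸ − 32x⁷. Remainder: −18x⁷ − 66x⁶ + 18x⁵ − 34x⁴ − 30x³ + 36x² − 32x − 64.
Step 2: lead(−18x⁷ − 66x⁶ + 18x⁵ − 34x⁴ − 30x³ + 36x² − 32x − 64) ÷ lead(D) = −18x⁷ ÷ 2x = −9x⁶. Subtract (−9x⁶)·D = −18x⁷ − 72x⁶. Remainder: 6x⁶ + 18x⁵ − 34x⁴ − 30x³ + 36x² − 32x − 64.
Step 3: lead(6x⁶ + 18x⁵ − 34x⁴ − 30x³ + 36x² − 32x − 64) ÷ lead(D) = 6x⁶ ÷ 2x = 3x⁵. Subtract (3x⁵)·D = 6x⁶ + 24x⁵. Remainder: −6x⁵ − 34x⁴ − 30x³ + 36x² − 32x − 64.
Step 4: lead(−6x⁵ − 34x⁴ − 30x³ + 36x² − 32x − 64) ÷ lead(D) = −6x⁵ ÷ 2x = −3x⁴. Subtract (−3x⁴)·D = −6x⁵ − 24x⁴. Remainder: −10x⁴ − 30x³ + 36x² − 32x − 64.
Step 5: lead(−10x⁴ − 30x³ + 36x² − 32x − 64) ÷ lead(D) = −10x⁴ ÷ 2x = −5x³. Subtract (−5x³)·D = −10x⁴ − 40x³. Remainder: 10x³ + 36x² − 32x − 64.
Step 6: lead(10x³ + 36x² − 32x − 64) ÷ lead(D) = 10x³ ÷ 2x = 5x². Subtract (5x²)·D = 10x³ + 40x². Remainder: −4x² − 32x − 64.
Step 7: lead(−4x² − 32x − 64) ÷ lead(D) = −4x² ÷ 2x = −2x. Subtract (−2x)·D = −4x² − 16x. Remainder: −16x − 64.
Step 8: lead(−16x − 64) ÷ lead(D) = −16x ÷ 2x = −8. Subtract (−8)·D = −16x − 64. Remainder: 0.

R = [0]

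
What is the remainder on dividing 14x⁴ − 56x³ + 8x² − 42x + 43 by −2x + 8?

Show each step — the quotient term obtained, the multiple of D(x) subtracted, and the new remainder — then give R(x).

Step 1: lead(14x⁴ − 56x³ + 8x² − 42x + 43) ÷ lead(D) = 14x⁴ ÷ −2x = −7x³. Subtract (−7x³)·D = 14x⁴ − 56x³. Remainder: 8x² − 42x + 43.
Step 2: lead(8x² − 42x + 43) ÷ lead(D) = 8x² ÷ −2x = −4x. Subtract (−4x)·D = 8x² − 32x. Remainder: −10x + 43.
Step 3: lead(−10x + 43) ÷ lead(D) = −10x ÷ −2x = 5. Subtract (5)·D = −10x + 40. Remainder: 3.

R(x) = 3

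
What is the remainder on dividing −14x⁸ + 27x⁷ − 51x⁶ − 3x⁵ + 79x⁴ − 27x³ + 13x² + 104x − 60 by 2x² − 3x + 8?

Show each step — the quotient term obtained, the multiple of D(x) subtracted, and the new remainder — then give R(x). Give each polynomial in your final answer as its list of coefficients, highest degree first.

R = [8, 4]

Step 1: lead(−14x⁸ + 27x⁷ − 51x⁶ − 3x⁵ + 79x⁴ − 27x³ + 13x² + 104x − 60) ÷ lead(D) = −14x⁸ ÷ 2x² = −7x⁶. Subtract (−7x⁶)·D = −14x⁸ + 21x⁷ − 56x⁶. Remainder: 6x⁷ + 5x⁶ − 3x⁵ + 79x⁴ − 27x³ + 13x² + 104x − 60.
Step 2: lead(6x⁷ + 5x⁶ − 3x⁵ + 79x⁴ − 27x³ + 13x² + 104x − 60) ÷ lead(D) = 6x⁷ ÷ 2x² = 3x⁵. Subtract (3x⁵)·D = 6x⁷ − 9x⁶ + 24x⁵. Remainder: 14x⁶ − 27x⁵ + 79x⁴ − 27x³ + 13x² + 104x − 60.
Step 3: lead(14x⁶ − 27x⁵ + 79x⁴ − 27x³ + 13x² + 104x − 60) ÷ lead(D) = 14x⁶ ÷ 2x² = 7x⁴. Subtract (7x⁴)·D = 14x⁶ − 21x⁵ + 56x⁴. Remainder: −6x⁵ + 23x⁴ − 27x³ + 13x² + 104x − 60.
Step 4: lead(−6x⁵ + 23x⁴ − 27x³ + 13x² + 104x − 60) ÷ lead(D) = −6x⁵ ÷ 2x² = −3x³. Subtract (−3x³)·D = −6x⁵ + 9x⁴ − 24x³. Remainder: 14x⁴ − 3x³ + 13x² + 104x − 60.
Step 5: lead(14x⁴ − 3x³ + 13x² + 104x − 60) ÷ lead(D) = 14x⁴ ÷ 2x² = 7x². Subtract (7x²)·D = 14x⁴ − 21x³ + 56x². Remainder: 18x³ − 43x² + 104x − 60.
Step 6: lead(18x³ − 43x² + 104x − 60) ÷ lead(D) = 18x³ ÷ 2x² = 9x. Subtract (9x)·D = 18x³ − 27x² + 72x. Remainder: −16x² + 32x − 60.
Step 7: lead(−16x² + 32x − 60) ÷ lead(D) = −16x² ÷ 2x² = −8. Subtract (−8)·D = −16x² + 24x − 64. Remainder: 8x + 4.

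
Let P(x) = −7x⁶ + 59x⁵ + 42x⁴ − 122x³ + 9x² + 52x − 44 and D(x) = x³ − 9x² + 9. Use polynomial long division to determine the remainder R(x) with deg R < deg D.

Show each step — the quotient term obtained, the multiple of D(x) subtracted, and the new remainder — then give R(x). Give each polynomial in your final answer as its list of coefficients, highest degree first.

R = [-2, 1]

Step 1: lead(−7x⁶ + 59x⁵ + 42x⁴ − 122x³ + 9x² + 52x − 44) ÷ lead(D) = −7x⁶ ÷ x³ = −7x³. Subtract (−7x³)·D = −7x⁶ + 63x⁵ − 63x³. Remainder: −4x⁵ + 42x⁴ − 59x³ + 9x² + 52x − 44.
Step 2: lead(−4x⁵ + 42x⁴ − 59x³ + 9x² + 52x − 44) ÷ lead(D) = −4x⁵ ÷ x³ = −4x². Subtract (−4x²)·D = −4x⁵ + 36x⁴ − 36x². Remainder: 6x⁴ − 59x³ + 45x² + 52x − 44.
Step 3: lead(6x⁴ − 59x³ + 45x² + 52x − 44) ÷ lead(D) = 6x⁴ ÷ x³ = 6x. Subtract (6x)·D = 6x⁴ − 54x³ + 54x. Remainder: −5x³ + 45x² − 2x − 44.
Step 4: lead(−5x³ + 45x² − 2x − 44) ÷ lead(D) = −5x³ ÷ x³ = −5. Subtract (−5)·D = −5x³ + 45x² − 45. Remainder: −2x + 1.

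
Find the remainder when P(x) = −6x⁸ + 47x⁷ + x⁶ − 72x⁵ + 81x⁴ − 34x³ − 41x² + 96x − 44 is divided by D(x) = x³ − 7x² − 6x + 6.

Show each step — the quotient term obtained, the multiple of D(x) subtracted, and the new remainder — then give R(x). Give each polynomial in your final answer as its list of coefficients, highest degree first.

R = [-2]

Step 1: lead(−6x⁸ + 47x⁷ + x⁶ − 72x⁵ + 81x⁴ − 34x³ − 41x² + 96x − 44) ÷ lead(D) = −6x⁸ ÷ x³ = −6x⁵. Subtract (−6x⁵)·D = −6x⁸ + 42x⁷ + 36x⁶ − 36x⁵. Remainder: 5x⁷ − 35x⁶ − 36x⁵ + 81x⁴ − 34x³ − 41x² + 96x − 44.
Step 2: lead(5x⁷ − 35x⁶ − 36x⁵ + 81x⁴ − 34x³ − 41x² + 96x − 44) ÷ lead(D) = 5x⁷ ÷ x³ = 5x⁴. Subtract (5x⁴)·D = 5x⁷ − 35x⁶ − 30x⁵ + 30x⁴. Remainder: −6x⁵ + 51x⁴ − 34x³ − 41x² + 96x − 44.
Step 3: lead(−6x⁵ + 51x⁴ − 34x³ − 41x² + 96x − 44) ÷ lead(D) = −6x⁵ ÷ x³ = −6x². Subtract (−6x²)·D = −6x⁵ + 42x⁴ + 36x³ − 36x². Remainder: 9x⁴ − 70x³ − 5x² + 96x − 44.
Step 4: lead(9x⁴ − 70x³ − 5x² + 96x − 44) ÷ lead(D) = 9x⁴ ÷ x³ = 9x. Subtract (9x)·D = 9x⁴ − 63x³ − 54x² + 54x. Remainder: −7x³ + 49x² + 42x − 44.
Step 5: lead(−7x³ + 49x² + 42x − 44) ÷ lead(D) = −7x³ ÷ x³ = −7. Subtract (−7)·D = −7x³ + 49x² + 42x − 42. Remainder: −2.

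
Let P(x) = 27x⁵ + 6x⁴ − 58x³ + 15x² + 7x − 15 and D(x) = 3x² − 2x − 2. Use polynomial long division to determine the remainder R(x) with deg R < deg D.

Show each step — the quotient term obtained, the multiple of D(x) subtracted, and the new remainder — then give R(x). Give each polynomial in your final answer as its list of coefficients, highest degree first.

Step 1: lead(27x⁵ + 6x⁴ − 58x³ + 15x² + 7x − 15) ÷ lead(D) = 27x⁵ ÷ 3x² = 9x³. Subtract (9x³)·D = 27x⁵ − 18x⁴ − 18x³. Remainder: 24x⁴ − 40x³ + 15x² + 7x − 15.
Step 2: lead(24x⁴ − 40x³ + 15x² + 7x − 15) ÷ lead(D) = 24x⁴ ÷ 3x² = 8x². Subtract (8x²)·D = 24x⁴ − 16x³ − 16x². Remainder: −24x³ + 31x² + 7x − 15.
Step 3: lead(−24x³ + 31x² + 7x − 15) ÷ lead(D) = −24x³ ÷ 3x² = −8x. Subtract (−8x)·D = −24x³ + 16x² + 16x. Remainder: 15x² − 9x − 15.
Step 4: lead(15x² − 9x − 15) ÷ lead(D) = 15x² ÷ 3x² = 5. Subtract (5)·D = 15x² − 10x − 10. Remainder: x − 5.

R = [1, -5]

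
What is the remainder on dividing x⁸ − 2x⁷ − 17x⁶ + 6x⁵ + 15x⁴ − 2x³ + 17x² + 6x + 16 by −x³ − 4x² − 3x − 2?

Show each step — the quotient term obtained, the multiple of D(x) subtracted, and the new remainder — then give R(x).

Step 1: lead(x⁸ − 2x⁷ − 17x⁶ + 6x⁵ + 15x⁴ − 2x³ + 17x² + 6x + 16) ÷ lead(D) = x⁸ ÷ −x³ = −x⁵. Subtract (−x⁵)·D = x⁸ + 4x⁷ + 3x⁶ + 2x⁵. Remainder: −6x⁷ − 20x⁶ + 4x⁵ + 15x⁴ − 2x³ + 17x² + 6x + 16.
Step 2: lead(−6x⁷ − 20x⁶ + 4x⁵ + 15x⁴ − 2x³ + 17x² + 6x + 16) ÷ lead(D) = −6x⁷ ÷ −x³ = 6x⁴. Subtract (6x⁴)·D = −6x⁷ − 24x⁶ − 18x⁵ − 12x⁴. Remainder: 4x⁶ + 22x⁵ + 27x⁴ − 2x³ + 17x² + 6x + 16.
Step 3: lead(4x⁶ + 22x⁵ + 27x⁴ − 2x³ + 17x² + 6x + 16) ÷ lead(D) = 4x⁶ ÷ −x³ = −4x³. Subtract (−4x³)·D = 4x⁶ + 16x⁵ + 12x⁴ + 8x³. Remainder: 6x⁵ + 15x⁴ − 10x³ + 17x² + 6x + 16.
Step 4: lead(6x⁵ + 15x⁴ − 10x³ + 17x² + 6x + 16) ÷ lead(D) = 6x⁵ ÷ −x³ = −6x². Subtract (−6x²)·D = 6x⁵ + 24x⁴ + 18x³ + 12x². Remainder: −9x⁴ − 28x³ + 5x² + 6x + 16.
Step 5: lead(−9x⁴ − 28x³ + 5x² + 6x + 16) ÷ lead(D) = −9x⁴ ÷ −x³ = 9x. Subtract (9x)·D = −9x⁴ − 36x³ − 27x² − 18x. Remainder: 8x³ + 32x² + 24x + 16.
Step 6: lead(8x³ + 32x² + 24x + 16) ÷ lead(D) = 8x³ ÷ −x³ = −8. Subtract (−8)·D = 8x³ + 32x² + 24x + 16. Remainder: 0.

R(x) = 0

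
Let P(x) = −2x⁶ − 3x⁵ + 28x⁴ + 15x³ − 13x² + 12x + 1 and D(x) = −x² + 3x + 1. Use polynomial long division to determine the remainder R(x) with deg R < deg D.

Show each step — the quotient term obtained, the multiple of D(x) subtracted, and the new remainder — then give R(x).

Step 1: lead(−2x⁶ − 3x⁵ + 28x⁴ + 15x³ − 13x² + 12x + 1) ÷ lead(D) = −2x⁶ ÷ −x² = 2x⁴. Subtract (2x⁴)·D = −2x⁶ + 6x⁵ + 2x⁴. Remainder: −9x⁵ + 26x⁴ + 15x³ − 13x² + 12x + 1.
Step 2: lead(−9x⁵ + 26x⁴ + 15x³ − 13x² + 12x + 1) ÷ lead(D) = −9x⁵ ÷ −x² = 9x³. Subtract (9x³)·D = −9x⁵ + 27x⁴ + 9x³. Remainder: −x⁴ + 6x³ − 13x² + 12x + 1.
Step 3: lead(−x⁴ + 6x³ − 13x² + 12x + 1) ÷ lead(D) = −x⁴ ÷ −x² = x². Subtract (x²)·D = −x⁴ + 3x³ + x². Remainder: 3x³ − 14x² + 12x + 1.
Step 4: lead(3x³ − 14x² + 12x + 1) ÷ lead(D) = 3x³ ÷ −x² = −3x. Subtract (−3x)·D = 3x³ − 9x² − 3x. Remainder: −5x² + 15x + 1.
Step 5: lead(−5x² + 15x + 1) ÷ lead(D) = −5x² ÷ −x² = 5. Subtract (5)·D = −5x² + 15x + 5. Remainder: −4.

R(x) = −4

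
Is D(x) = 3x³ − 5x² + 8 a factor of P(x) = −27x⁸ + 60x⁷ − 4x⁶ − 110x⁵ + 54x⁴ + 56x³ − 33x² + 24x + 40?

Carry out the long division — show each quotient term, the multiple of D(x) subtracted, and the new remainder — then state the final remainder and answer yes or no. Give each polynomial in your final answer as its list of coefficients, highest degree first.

Step 1: lead(−27x⁸ + 60x⁷ − 4x⁶ − 110x⁵ + 54x⁴ + 56x³ − 33x² + 24x + 40) ÷ lead(D) = −27x⁸ ÷ 3x³ = −9x⁵. Subtract (−9x⁵)·D = −27x⁸ + 45x⁷ − 72x⁵. Remainder: 15x⁷ − 4x⁶ − 38x⁵ + 54x⁴ + 56x³ − 33x² + 24x + 40.
Step 2: lead(15x⁷ − 4x⁶ − 38x⁵ + 54x⁴ + 56x³ − 33x² + 24x + 40) ÷ lead(D) = 15x⁷ ÷ 3x³ = 5x⁴. Subtract (5x⁴)·D = 15x⁷ − 25x⁶ + 40x⁴. Remainder: 21x⁶ − 38x⁵ + 14x⁴ + 56x³ − 33x² + 24x + 40.
Step 3: lead(21x⁶ − 38x⁵ + 14x⁴ + 56x³ − 33x² + 24x + 40) ÷ lead(D) = 21x⁶ ÷ 3x³ = 7x³. Subtract (7x³)·D = 21x⁶ − 35x⁵ + 56x³. Remainder: −3x⁵ + 14x⁴ − 33x² + 24x + 40.
Step 4: lead(−3x⁵ + 14x⁴ − 33x² + 24x + 40) ÷ lead(D) = −3x⁵ ÷ 3x³ = −x². Subtract (−x²)·D = −3x⁵ + 5x⁴ − 8x². Remainder: 9x⁴ − 25x² + 24x + 40.
Step 5: lead(9x⁴ − 25x² + 24x + 40) ÷ lead(D) = 9x⁴ ÷ 3x³ = 3x. Subtract (3x)·D = 9x⁴ − 15x³ + 24x. Remainder: 15x³ − 25x² + 40.
Step 6: lead(15x³ − 25x² + 40) ÷ lead(D) = 15x³ ÷ 3x³ = 5. Subtract (5)·D = 15x³ − 25x² + 40. Remainder: 0.

R = [0], so D(x) is a factor of P(x). yes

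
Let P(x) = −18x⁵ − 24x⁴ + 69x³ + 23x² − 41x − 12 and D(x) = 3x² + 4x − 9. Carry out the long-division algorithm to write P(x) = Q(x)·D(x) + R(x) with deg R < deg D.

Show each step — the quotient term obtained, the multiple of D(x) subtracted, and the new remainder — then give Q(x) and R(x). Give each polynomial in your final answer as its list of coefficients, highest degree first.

Step 1: lead(−18x⁵ − 24x⁴ + 69x³ + 23x² − 41x − 12) ÷ lead(D) = −18x⁵ ÷ 3x² = −6x³. Subtract (−6x³)·D = −18x⁵ − 24x⁴ + 54x³. Remainder: 15x³ + 23x² − 41x − 12.
Step 2: lead(15x³ + 23x² − 41x − 12) ÷ lead(D) = 15x³ ÷ 3x² = 5x. Subtract (5x)·D = 15x³ + 20x² − 45x. Remainder: 3x² + 4x − 12.
Step 3: lead(3x² + 4x − 12) ÷ lead(D) = 3x² ÷ 3x² = 1. Subtract (1)·D = 3x² + 4x − 9. Remainder: −3.

Q = [-6, 0, 5, 1]; R = [-3]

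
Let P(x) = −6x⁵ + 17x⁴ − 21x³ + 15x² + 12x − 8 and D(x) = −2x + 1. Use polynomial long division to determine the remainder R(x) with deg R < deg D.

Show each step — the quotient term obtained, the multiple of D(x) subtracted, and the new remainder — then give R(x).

R(x) = 0

Step 1: lead(−6x⁵ + 17x⁴ − 21x³ + 15x² + 12x − 8) ÷ lead(D) = −6x⁵ ÷ −2x = 3x⁴. Subtract (3x⁴)·D = −6x⁵ + 3x⁴. Remainder: 14x⁴ − 21x³ + 15x² + 12x − 8.
Step 2: lead(14x⁴ − 21x³ + 15x² + 12x − 8) ÷ lead(D) = 14x⁴ ÷ −2x = −7x³. Subtract (−7x³)·D = 14x⁴ − 7x³. Remainder: −14x³ + 15x² + 12x − 8.
Step 3: lead(−14x³ + 15x² + 12x − 8) ÷ lead(D) = −14x³ ÷ −2x = 7x². Subtract (7x²)·D = −14x³ + 7x². Remainder: 8x² + 12x − 8.
Step 4: lead(8x² + 12x − 8) ÷ lead(D) = 8x² ÷ −2x = −4x. Subtract (−4x)·D = 8x² − 4x. Remainder: 16x − 8.
Step 5: lead(16x − 8) ÷ lead(D) = 16x ÷ −2x = −8. Subtract (−8)·D = 16x − 8. Remainder: 0.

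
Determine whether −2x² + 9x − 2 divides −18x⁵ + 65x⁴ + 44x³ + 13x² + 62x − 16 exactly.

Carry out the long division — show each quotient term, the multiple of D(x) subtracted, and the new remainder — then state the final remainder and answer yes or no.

R(x) = 0, so D(x) is a factor of P(x). yes

Step 1: lead(−18x⁵ + 65x⁴ + 44x³ + 13x² + 62x − 16) ÷ lead(D) = −18x⁵ ÷ −2x² = 9x³. Subtract (9x³)·D = −18x⁵ + 81x⁴ − 18x³. Remainder: −16x⁴ + 62x³ + 13x² + 62x − 16.
Step 2: lead(−16x⁴ + 62x³ + 13x² + 62x − 16) ÷ lead(D) = −16x⁴ ÷ −2x² = 8x². Subtract (8x²)·D = −16x⁴ + 72x³ − 16x². Remainder: −10x³ + 29x² + 62x − 16.
Step 3: lead(−10x³ + 29x² + 62x − 16) ÷ lead(D) = −10x³ ÷ −2x² = 5x. Subtract (5x)·D = −10x³ + 45x² − 10x. Remainder: −16x² + 72x − 16.
Step 4: lead(−16x² + 72x − 16) ÷ lead(D) = −16x² ÷ −2x² = 8. Subtract (8)·D = −16x² + 72x − 16. Remainder: 0.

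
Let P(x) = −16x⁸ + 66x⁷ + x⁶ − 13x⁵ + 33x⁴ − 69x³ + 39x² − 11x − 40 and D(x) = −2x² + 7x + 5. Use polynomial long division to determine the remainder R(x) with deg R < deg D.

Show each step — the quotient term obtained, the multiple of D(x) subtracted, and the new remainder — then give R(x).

Step 1: lead(−16x⁸ + 66x⁷ + x⁶ − 13x⁵ + 33x⁴ − 69x³ + 39x² − 11x − 40) ÷ lead(D) = −16x⁸ ÷ −2x² = 8x⁶. Subtract (8x⁶)·D = −16x⁸ + 56x⁷ + 40x⁶. Remainder: 10x⁷ − 39x⁶ − 13x⁵ + 33x⁴ − 69x³ + 39x² − 11x − 40.
Step 2: lead(10x⁷ − 39x⁶ − 13x⁵ + 33x⁴ − 69x³ + 39x² − 11x − 40) ÷ lead(D) = 10x⁷ ÷ −2x² = −5x⁵. Subtract (−5x⁵)·D = 10x⁷ − 35x⁶ − 25x⁵. Remainder: −4x⁶ + 12x⁵ + 33x⁴ − 69x³ + 39x² − 11x − 40.
Step 3: lead(−4x⁶ + 12x⁵ + 33x⁴ − 69x³ + 39x² − 11x − 40) ÷ lead(D) = −4x⁶ ÷ −2x² = 2x⁴. Subtract (2x⁴)·D = −4x⁶ + 14x⁵ + 10x⁴. Remainder: −2x⁵ + 23x⁴ − 69x³ + 39x² − 11x − 40.
Step 4: lead(−2x⁵ + 23x⁴ − 69x³ + 39x² − 11x − 40) ÷ lead(D) = −2x⁵ ÷ −2x² = x³. Subtract (x³)·D = −2x⁵ + 7x⁴ + 5x³. Remainder: 16x⁴ − 74x³ + 39x² − 11x − 40.
Step 5: lead(16x⁴ − 74x³ + 39x² − 11x − 40) ÷ lead(D) = 16x⁴ ÷ −2x² = −8x². Subtract (−8x²)·D = 16x⁴ − 56x³ − 40x². Remainder: −18x³ + 79x² − 11x − 40.
Step 6: lead(−18x³ + 79x² − 11x − 40) ÷ lead(D) = −18x³ ÷ −2x² = 9x. Subtract (9x)·D = −18x³ + 63x² + 45x. Remainder: 16x² − 56x − 40.
Step 7: lead(16x² − 56x − 40) ÷ lead(D) = 16x² ÷ −2x² = −8. Subtract (−8)·D = 16x² − 56x − 40. Remainder: 0.

R(x) = 0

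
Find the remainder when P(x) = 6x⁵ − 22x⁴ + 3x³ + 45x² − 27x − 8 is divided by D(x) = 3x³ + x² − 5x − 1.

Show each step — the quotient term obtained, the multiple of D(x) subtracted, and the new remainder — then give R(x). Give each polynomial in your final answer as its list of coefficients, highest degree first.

Step 1: lead(6x⁵ − 22x⁴ + 3x³ + 45x² − 27x − 8) ÷ lead(D) = 6x⁵ ÷ 3x³ = 2x². Subtract (2x²)·D = 6x⁵ + 2x⁴ − 10x³ − 2x². Remainder: −24x⁴ + 13x³ + 47x² − 27x − 8.
Step 2: lead(−24x⁴ + 13x³ + 47x² − 27x − 8) ÷ lead(D) = −24x⁴ ÷ 3x³ = −8x. Subtract (−8x)·D = −24x⁴ − 8x³ + 40x² + 8x. Remainder: 21x³ + 7x² − 35x − 8.
Step 3: lead(21x³ + 7x² − 35x − 8) ÷ lead(D) = 21x³ ÷ 3x³ = 7. Subtract (7)·D = 21x³ + 7x² − 35x − 7. Remainder: −1.

R = [-1]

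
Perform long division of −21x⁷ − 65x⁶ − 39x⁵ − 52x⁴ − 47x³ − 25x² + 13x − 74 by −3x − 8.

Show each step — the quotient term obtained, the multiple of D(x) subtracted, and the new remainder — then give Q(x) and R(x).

Step 1: lead(−21x⁷ − 65x⁶ − 39x⁵ − 52x⁴ − 47x³ − 25x² + 13x − 74) ÷ lead(D) = −21x⁷ ÷ −3x = 7x⁶. Subtract (7x⁶)·D = −21x⁷ − 56x⁶. Remainder: −9x⁶ − 39x⁵ − 52x⁴ − 47x³ − 25x² + 13x − 74.
Step 2: lead(−9x⁶ − 39x⁵ − 52x⁴ − 47x³ − 25x² + 13x − 74) ÷ lead(D) = −9x⁶ ÷ −3x = 3x⁵. Subtract (3x⁵)·D = −9x⁶ − 24x⁵. Remainder: −15x⁵ − 52x⁴ − 47x³ − 25x² + 13x − 74.
Step 3: lead(−15x⁵ − 52x⁴ − 47x³ − 25x² + 13x − 74) ÷ lead(D) = −15x⁵ ÷ −3x = 5x⁴. Subtract (5x⁴)·D = −15x⁵ − 40x⁴. Remainder: −12x⁴ − 47x³ − 25x² + 13x − 74.
Step 4: lead(−12x⁴ − 47x³ − 25x² + 13x − 74) ÷ lead(D) = −12x⁴ ÷ −3x = 4x³. Subtract (4x³)·D = −12x⁴ − 32x³. Remainder: −15x³ − 25x² + 13x − 74.
Step 5: lead(−15x³ − 25x² + 13x − 74) ÷ lead(D) = −15x³ ÷ −3x = 5x². Subtract (5x²)·D = −15x³ − 40x². Remainder: 15x² + 13x − 74.
Step 6: lead(15x² + 13x − 74) ÷ lead(D) = 15x² ÷ −3x = −5x. Subtract (−5x)·D = 15x² + 40x. Remainder: −27x − 74.
Step 7: lead(−27x − 74) ÷ lead(D) = −27x ÷ −3x = 9. Subtract (9)·D = −27x − 72. Remainder: −2.

Q(x) = 7x⁶ + 3x⁵ + 5x⁴ + 4x³ + 5x² − 5x + 9; R(x) = −2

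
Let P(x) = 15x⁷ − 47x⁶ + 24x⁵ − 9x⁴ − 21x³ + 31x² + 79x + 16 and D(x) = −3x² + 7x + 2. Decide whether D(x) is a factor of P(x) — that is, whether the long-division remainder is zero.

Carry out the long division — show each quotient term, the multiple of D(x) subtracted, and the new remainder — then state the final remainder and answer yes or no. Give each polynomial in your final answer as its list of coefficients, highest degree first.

R = [-2], so D(x) is not a factor of P(x). no

Step 1: lead(15x⁷ − 47x⁶ + 24x⁵ − 9x⁴ − 21x³ + 31x² + 79x + 16) ÷ lead(D) = 15x⁷ ÷ −3x² = −5x⁵. Subtract (−5x⁵)·D = 15x⁷ − 35x⁶ − 10x⁵. Remainder: −12x⁶ + 34x⁵ − 9x⁴ − 21x³ + 31x² + 79x + 16.
Step 2: lead(−12x⁶ + 34x⁵ − 9x⁴ − 21x³ + 31x² + 79x + 16) ÷ lead(D) = −12x⁶ ÷ −3x² = 4x⁴. Subtract (4x⁴)·D = −12x⁶ + 28x⁵ + 8x⁴. Remainder: 6x⁵ − 17x⁴ − 21x³ + 31x² + 79x + 16.
Step 3: lead(6x⁵ − 17x⁴ − 21x³ + 31x² + 79x + 16) ÷ lead(D) = 6x⁵ ÷ −3x² = −2x³. Subtract (−2x³)·D = 6x⁵ − 14x⁴ − 4x³. Remainder: −3x⁴ − 17x³ + 31x² + 79x + 16.
Step 4: lead(−3x⁴ − 17x³ + 31x² + 79x + 16) ÷ lead(D) = −3x⁴ ÷ −3x² = x². Subtract (x²)·D = −3x⁴ + 7x³ + 2x². Remainder: −24x³ + 29x² + 79x + 16.
Step 5: lead(−24x³ + 29x² + 79x + 16) ÷ lead(D) = −24x³ ÷ −3x² = 8x. Subtract (8x)·D = −24x³ + 56x² + 16x. Remainder: −27x² + 63x + 16.
Step 6: lead(−27x² + 63x + 16) ÷ lead(D) = −27x² ÷ −3x² = 9. Subtract (9)·D = −27x² + 63x + 18. Remainder: −2.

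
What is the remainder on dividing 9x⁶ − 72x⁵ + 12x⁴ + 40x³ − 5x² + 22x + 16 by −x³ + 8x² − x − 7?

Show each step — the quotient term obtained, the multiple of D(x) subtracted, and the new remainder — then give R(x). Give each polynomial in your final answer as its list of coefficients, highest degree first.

Step 1: lead(9x⁶ − 72x⁵ + 12x⁴ + 40x³ − 5x² + 22x + 16) ÷ lead(D) = 9x⁶ ÷ −x³ = −9x³. Subtract (−9x³)·D = 9x⁶ − 72x⁵ + 9x⁴ + 63x³. Remainder: 3x⁴ − 23x³ − 5x² + 22x + 16.
Step 2: lead(3x⁴ − 23x³ − 5x² + 22x + 16) ÷ lead(D) = 3x⁴ ÷ −x³ = −3x. Subtract (−3x)·D = 3x⁴ − 24x³ + 3x² + 21x. Remainder: x³ − 8x² + x + 16.
Step 3: lead(x³ − 8x² + x + 16) ÷ lead(D) = x³ ÷ −x³ = −1. Subtract (−1)·D = x³ − 8x² + x + 7. Remainder: 9.

R = [9]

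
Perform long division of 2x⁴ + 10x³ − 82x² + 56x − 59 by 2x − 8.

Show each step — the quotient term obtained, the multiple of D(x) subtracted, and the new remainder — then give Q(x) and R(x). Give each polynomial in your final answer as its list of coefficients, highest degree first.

Step 1: lead(2x⁴ + 10x³ − 82x² + 56x − 59) ÷ lead(D) = 2x⁴ ÷ 2x = x³. Subtract (x³)·D = 2x⁴ − 8x³. Remainder: 18x³ − 82x² + 56x − 59.
Step 2: lead(18x³ − 82x² + 56x − 59) ÷ lead(D) = 18x³ ÷ 2x = 9x². Subtract (9x²)·D = 18x³ − 72x². Remainder: −10x² + 56x − 59.
Step 3: lead(−10x² + 56x − 59) ÷ lead(D) = −10x² ÷ 2x = −5x. Subtract (−5x)·D = −10x² + 40x. Remainder: 16x − 59.
Step 4: lead(16x − 59) ÷ lead(D) = 16x ÷ 2x = 8. Subtract (8)·D = 16x − 64. Remainder: 5.

Q = [1, 9, -5, 8]; R = [5]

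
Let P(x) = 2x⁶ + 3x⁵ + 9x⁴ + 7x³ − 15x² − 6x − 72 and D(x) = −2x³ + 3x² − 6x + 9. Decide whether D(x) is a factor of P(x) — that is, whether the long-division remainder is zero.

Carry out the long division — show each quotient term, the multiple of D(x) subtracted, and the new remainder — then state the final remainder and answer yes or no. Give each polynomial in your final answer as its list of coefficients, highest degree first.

Step 1: lead(2x⁶ + 3x⁵ + 9x⁴ + 7x³ − 15x² − 6x − 72) ÷ lead(D) = 2x⁶ ÷ −2x³ = −x³. Subtract (−x³)·D = 2x⁶ − 3x⁵ + 6x⁴ − 9x³. Remainder: 6x⁵ + 3x⁴ + 16x³ − 15x² − 6x − 72.
Step 2: lead(6x⁵ + 3x⁴ + 16x³ − 15x² − 6x − 72) ÷ lead(D) = 6x⁵ ÷ −2x³ = −3x². Subtract (−3x²)·D = 6x⁵ − 9x⁴ + 18x³ − 27x². Remainder: 12x⁴ − 2x³ + 12x² − 6x − 72.
Step 3: lead(12x⁴ − 2x³ + 12x² − 6x − 72) ÷ lead(D) = 12x⁴ ÷ −2x³ = −6x. Subtract (−6x)·D = 12x⁴ − 18x³ + 36x² − 54x. Remainder: 16x³ − 24x² + 48x − 72.
Step 4: lead(16x³ − 24x² + 48x − 72) ÷ lead(D) = 16x³ ÷ −2x³ = −8. Subtract (−8)·D = 16x³ − 24x² + 48x − 72. Remainder: 0.

R = [0], so D(x) is a factor of P(x). yes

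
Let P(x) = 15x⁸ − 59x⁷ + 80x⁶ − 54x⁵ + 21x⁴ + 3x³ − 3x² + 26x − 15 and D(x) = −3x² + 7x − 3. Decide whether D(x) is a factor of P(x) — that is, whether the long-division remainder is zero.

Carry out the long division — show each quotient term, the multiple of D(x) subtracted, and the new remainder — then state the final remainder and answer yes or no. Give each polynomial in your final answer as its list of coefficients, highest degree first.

Step 1: lead(15x⁸ − 59x⁷ + 80x⁶ − 54x⁵ + 21x⁴ + 3x³ − 3x² + 26x − 15) ÷ lead(D) = 15x⁸ ÷ −3x² = −5x⁶. Subtract (−5x⁶)·D = 15x⁸ − 35x⁷ + 15x⁶. Remainder: −24x⁷ + 65x⁶ − 54x⁵ + 21x⁴ + 3x³ − 3x² + 26x − 15.
Step 2: lead(−24x⁷ + 65x⁶ − 54x⁵ + 21x⁴ + 3x³ − 3x² + 26x − 15) ÷ lead(D) = −24x⁷ ÷ −3x² = 8x⁵. Subtract (8x⁵)·D = −24x⁷ + 56x⁶ − 24x⁵. Remainder: 9x⁶ − 30x⁵ + 21x⁴ + 3x³ − 3x² + 26x − 15.
Step 3: lead(9x⁶ − 30x⁵ + 21x⁴ + 3x³ − 3x² + 26x − 15) ÷ lead(D) = 9x⁶ ÷ −3x² = −3x⁴. Subtract (−3x⁴)·D = 9x⁶ − 21x⁵ + 9x⁴. Remainder: −9x⁵ + 12x⁴ + 3x³ − 3x² + 26x − 15.
Step 4: lead(−9x⁵ + 12x⁴ + 3x³ − 3x² + 26x − 15) ÷ lead(D) = −9x⁵ ÷ −3x² = 3x³. Subtract (3x³)·D = −9x⁵ + 21x⁴ − 9x³. Remainder: −9x⁴ + 12x³ − 3x² + 26x − 15.
Step 5: lead(−9x⁴ + 12x³ − 3x² + 26x − 15) ÷ lead(D) = −9x⁴ ÷ −3x² = 3x². Subtract (3x²)·D = −9x⁴ + 21x³ − 9x². Remainder: −9x³ + 6x² + 26x − 15.
Step 6: lead(−9x³ + 6x² + 26x − 15) ÷ lead(D) = −9x³ ÷ −3x² = 3x. Subtract (3x)·D = −9x³ + 21x² − 9x. Remainder: −15x² + 35x − 15.
Step 7: lead(−15x² + 35x − 15) ÷ lead(D) = −15x² ÷ −3x² = 5. Subtract (5)·D = −15x² + 35x − 15. Remainder: 0.

R = [0], so D(x) is a factor of P(x). yes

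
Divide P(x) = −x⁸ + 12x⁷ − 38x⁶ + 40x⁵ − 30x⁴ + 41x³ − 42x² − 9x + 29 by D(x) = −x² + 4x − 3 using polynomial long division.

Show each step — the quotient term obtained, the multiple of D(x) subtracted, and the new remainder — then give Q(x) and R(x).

Step 1: lead(−x⁸ + 12x⁷ − 38x⁶ + 40x⁵ − 30x⁴ + 41x³ − 42x² − 9x + 29) ÷ lead(D) = −x⁸ ÷ −x² = x⁶. Subtract (x⁶)·D = −x⁸ + 4x⁷ − 3x⁶. Remainder: 8x⁷ − 35x⁶ + 40x⁵ − 30x⁴ + 41x³ − 42x² − 9x + 29.
Step 2: lead(8x⁷ − 35x⁶ + 40x⁵ − 30x⁴ + 41x³ − 42x² − 9x + 29) ÷ lead(D) = 8x⁷ ÷ −x² = −8x⁵. Subtract (−8x⁵)·D = 8x⁷ − 32x⁶ + 24x⁵. Remainder: −3x⁶ + 16x⁵ − 30x⁴ + 41x³ − 42x² − 9x + 29.
Step 3: lead(−3x⁶ + 16x⁵ − 30x⁴ + 41x³ − 42x² − 9x + 29) ÷ lead(D) = −3x⁶ ÷ −x² = 3x⁴. Subtract (3x⁴)·D = −3x⁶ + 12x⁵ − 9x⁴. Remainder: 4x⁵ − 21x⁴ + 41x³ − 42x² − 9x + 29.
Step 4: lead(4x⁵ − 21x⁴ + 41x³ − 42x² − 9x + 29) ÷ lead(D) = 4x⁵ ÷ −x² = −4x³. Subtract (−4x³)·D = 4x⁵ − 16x⁴ + 12x³. Remainder: −5x⁴ + 29x³ − 42x² − 9x + 29.
Step 5: lead(−5x⁴ + 29x³ − 42x² − 9x + 29) ÷ lead(D) = −5x⁴ ÷ −x² = 5x². Subtract (5x²)·D = −5x⁴ + 20x³ − 15x². Remainder: 9x³ − 27x² − 9x + 29.
Step 6: lead(9x³ − 27x² − 9x + 29) ÷ lead(D) = 9x³ ÷ −x² = −9x. Subtract (−9x)·D = 9x³ − 36x² + 27x. Remainder: 9x² − 36x + 29.
Step 7: lead(9x² − 36x + 29) ÷ lead(D) = 9x² ÷ −x² = −9. Subtract (−9)·D = 9x² − 36x + 27. Remainder: 2.

Q(x) = x⁶ − 8x⁵ + 3x⁴ − 4x³ + 5x² − 9x − 9; R(x) = 2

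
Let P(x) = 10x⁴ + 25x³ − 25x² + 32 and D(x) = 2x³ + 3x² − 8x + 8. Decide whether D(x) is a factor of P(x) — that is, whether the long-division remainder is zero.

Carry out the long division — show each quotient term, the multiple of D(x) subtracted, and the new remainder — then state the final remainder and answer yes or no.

R(x) = −8, so D(x) is not a factor of P(x). no

Step 1: lead(10x⁴ + 25x³ − 25x² + 32) ÷ lead(D) = 10x⁴ ÷ 2x³ = 5x. Subtract (5x)·D = 10x⁴ + 15x³ − 40x² + 40x. Remainder: 10x³ + 15x² − 40x + 32.
Step 2: lead(10x³ + 15x² − 40x + 32) ÷ lead(D) = 10x³ ÷ 2x³ = 5. Subtract (5)·D = 10x³ + 15x² − 40x + 40. Remainder: −8.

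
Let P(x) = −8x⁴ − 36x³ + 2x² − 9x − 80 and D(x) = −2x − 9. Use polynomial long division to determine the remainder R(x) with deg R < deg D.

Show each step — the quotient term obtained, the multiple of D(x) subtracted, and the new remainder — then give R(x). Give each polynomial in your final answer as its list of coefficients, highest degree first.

R = [1]

Step 1: lead(−8x⁴ − 36x³ + 2x² − 9x − 80) ÷ lead(D) = −8x⁴ ÷ −2x = 4x³. Subtract (4x³)·D = −8x⁴ − 36x³. Remainder: 2x² − 9x − 80.
Step 2: lead(2x² − 9x − 80) ÷ lead(D) = 2x² ÷ −2x = −x. Subtract (−x)·D = 2x² + 9x. Remainder: −18x − 80.
Step 3: lead(−18x − 80) ÷ lead(D) = −18x ÷ −2x = 9. Subtract (9)·D = −18x − 81. Remainder: 1.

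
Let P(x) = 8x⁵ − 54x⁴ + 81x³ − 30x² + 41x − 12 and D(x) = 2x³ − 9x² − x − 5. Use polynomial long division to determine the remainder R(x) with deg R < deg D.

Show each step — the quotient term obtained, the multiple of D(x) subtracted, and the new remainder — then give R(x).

Step 1: lead(8x⁵ − 54x⁴ + 81x³ − 30x² + 41x − 12) ÷ lead(D) = 8x⁵ ÷ 2x³ = 4x². Subtract (4x²)·D = 8x⁵ − 36x⁴ − 4x³ − 20x². Remainder: −18x⁴ + 85x³ − 10x² + 41x − 12.
Step 2: lead(−18x⁴ + 85x³ − 10x² + 41x − 12) ÷ lead(D) = −18x⁴ ÷ 2x³ = −9x. Subtract (−9x)·D = −18x⁴ + 81x³ + 9x² + 45x. Remainder: 4x³ − 19x² − 4x − 12.
Step 3: lead(4x³ − 19x² − 4x − 12) ÷ lead(D) = 4x³ ÷ 2x³ = 2. Subtract (2)·D = 4x³ − 18x² − 2x − 10. Remainder: −x² − 2x − 2.

R(x) = −x² − 2x − 2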